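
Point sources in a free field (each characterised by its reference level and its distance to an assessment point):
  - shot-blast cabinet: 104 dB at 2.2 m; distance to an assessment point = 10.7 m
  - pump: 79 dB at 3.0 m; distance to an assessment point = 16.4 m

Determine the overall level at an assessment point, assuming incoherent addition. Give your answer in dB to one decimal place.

First find each source's level at the receiver (point-source: −20·log₁₀(r/r_ref)), then combine on an intensity basis.
shot-blast cabinet: 104 − 20·log₁₀(10.7/2.2) = 104 − 13.74 = 90.26 dB.
pump: 79 − 20·log₁₀(16.4/3.0) = 79 − 14.75 = 64.25 dB.
Σ 10^(L/10) = 1.065e+09 → L_total = 10·log₁₀(1.065e+09) = 90.27 dB.

90.3 dB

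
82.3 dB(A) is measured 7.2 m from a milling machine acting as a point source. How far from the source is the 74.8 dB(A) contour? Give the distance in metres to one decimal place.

17.1 m

The 7.5 dB drop corresponds to a distance ratio of 10^(7.5/20) for a point source.
r₂ = 7.2·10^((82.3−74.8)/20) = 7.2·10^(7.5/20) = 17.07 m.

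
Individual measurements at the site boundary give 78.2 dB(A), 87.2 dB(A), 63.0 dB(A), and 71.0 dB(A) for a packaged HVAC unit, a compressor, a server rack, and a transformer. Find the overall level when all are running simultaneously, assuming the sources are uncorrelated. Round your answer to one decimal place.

For uncorrelated sources the intensities add, so convert each level to linear form, sum, and take 10·log₁₀ of the total.
Σ 10^(L/10) = 10^(78.2/10) + 10^(87.2/10) + 10^(63.0/10) + 10^(71.0/10) = 6.055e+08.
L_total = 10·log₁₀(6.055e+08) = 87.82 dB(A).

87.8 dB(A)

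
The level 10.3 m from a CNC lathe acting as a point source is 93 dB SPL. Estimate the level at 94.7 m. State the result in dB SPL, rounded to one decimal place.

Spherical spreading from a point source gives a 20·log₁₀(r₂/r₁) drop.
L₂ = 93 − 20·log₁₀(94.7/10.3) = 93 − 19.270 = 73.73 dB SPL.

73.7 dB SPL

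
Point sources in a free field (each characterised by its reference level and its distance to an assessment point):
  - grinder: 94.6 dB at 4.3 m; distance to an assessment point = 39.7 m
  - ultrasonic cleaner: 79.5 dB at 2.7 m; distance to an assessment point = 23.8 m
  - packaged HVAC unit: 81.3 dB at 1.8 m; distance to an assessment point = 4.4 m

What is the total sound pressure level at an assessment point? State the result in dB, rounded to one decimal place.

77.6 dB

Apply inverse-square spreading to bring every level to the receiver, then sum 10^(L/10).
grinder: 94.6 − 20·log₁₀(39.7/4.3) = 94.6 − 19.31 = 75.29 dB.
ultrasonic cleaner: 79.5 − 20·log₁₀(23.8/2.7) = 79.5 − 18.90 = 60.60 dB.
packaged HVAC unit: 81.3 − 20·log₁₀(4.4/1.8) = 81.3 − 7.76 = 73.54 dB.
Σ 10^(L/10) = 5.756e+07 → L_total = 10·log₁₀(5.756e+07) = 77.60 dB.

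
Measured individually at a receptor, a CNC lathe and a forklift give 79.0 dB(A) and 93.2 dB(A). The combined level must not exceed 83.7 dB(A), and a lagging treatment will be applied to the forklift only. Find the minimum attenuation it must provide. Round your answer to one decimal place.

The untreated sources together contribute 10^(79.0/10) = 7.943e+07, i.e. 79.00 dB(A).
The limit corresponds to 10^(83.7/10) = 2.344e+08; subtracting the fixed part leaves 1.550e+08 for the forklift, i.e. 81.90 dB(A).
Required insertion loss = 93.2 − 81.90 = 11.30 dB.

11.3 dB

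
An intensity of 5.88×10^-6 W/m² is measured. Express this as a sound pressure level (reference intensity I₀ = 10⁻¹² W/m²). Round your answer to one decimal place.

67.7 dB

Dividing by I₀ shifts the exponent by 12: I/I₀ = 5.88×10^6.
L = 10·(0.7694 + 6) = 67.69 dB.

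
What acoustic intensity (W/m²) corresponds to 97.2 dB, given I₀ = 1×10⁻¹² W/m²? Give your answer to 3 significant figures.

0.00525 W/m²

I = I₀·10^(L/10) = 10⁻¹² × 10^(97.2/10) = 10^(-2.280).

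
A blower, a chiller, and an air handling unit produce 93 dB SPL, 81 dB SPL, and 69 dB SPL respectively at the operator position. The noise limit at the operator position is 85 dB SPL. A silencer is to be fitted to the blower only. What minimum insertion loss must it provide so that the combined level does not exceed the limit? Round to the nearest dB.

The untreated sources together contribute 10^(81/10) + 10^(69/10) = 1.338e+08, i.e. 81.27 dB SPL.
To meet 85 dB SPL overall, the treated blower may contribute at most 10^(85/10) − 1.338e+08 = 1.824e+08, i.e. 82.61 dB SPL.
Required insertion loss = 93 − 82.61 = 10.39 dB.

10 dB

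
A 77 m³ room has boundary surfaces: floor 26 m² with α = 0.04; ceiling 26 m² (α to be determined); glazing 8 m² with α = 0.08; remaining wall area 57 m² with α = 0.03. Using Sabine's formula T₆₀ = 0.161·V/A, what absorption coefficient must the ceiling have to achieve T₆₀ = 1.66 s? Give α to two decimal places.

0.16

From T₆₀ = 0.161·V/A, the target T₆₀ = 1.66 s needs A = 0.161·77/1.66 = 7.47 m².
Absorption from the other surfaces = 26·0.04 + 8·0.08 + 57·0.03 = 3.39 m², so the ceiling must supply 4.08 m² over 26 m².
α = 4.08/26 = 0.157.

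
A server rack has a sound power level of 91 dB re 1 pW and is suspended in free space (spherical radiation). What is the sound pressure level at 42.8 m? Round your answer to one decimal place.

47.4 dB

The power spreads over a sphere of area 4π·r², so L_p = L_w − 10·log₁₀(4π·r²).
4π·r² = 2.302e+04 m², 10·log₁₀ of that is 43.621 dB.
L_p = 91 − 43.621 = 47.38 dB.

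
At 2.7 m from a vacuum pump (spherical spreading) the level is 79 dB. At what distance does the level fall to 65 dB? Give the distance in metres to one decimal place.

13.5 m

Point-source spreading drops the level by 20·log₁₀(r₂/r₁); inverting, r₂/r₁ = 10^(ΔL/20).
r₂ = 2.7·10^((79−65)/20) = 2.7·10^(14.0/20) = 13.53 m.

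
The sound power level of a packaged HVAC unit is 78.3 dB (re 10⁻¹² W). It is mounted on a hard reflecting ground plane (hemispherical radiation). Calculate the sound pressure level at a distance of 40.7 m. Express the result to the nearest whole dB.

38 dB

Free-field hemispherical radiation: L_p = L_w − 10·log₁₀(2π·r²), r = 40.7 m.
2π·r² = 1.041e+04 m², 10·log₁₀ of that is 40.174 dB.
L_p = 78.3 − 40.174 = 38.13 dB.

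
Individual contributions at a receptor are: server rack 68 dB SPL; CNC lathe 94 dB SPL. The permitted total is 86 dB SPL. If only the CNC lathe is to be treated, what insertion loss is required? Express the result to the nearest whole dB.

8 dB

Everything except the CNC lathe sums to 10^(68/10) = 6.310e+06 in linear terms, 68.00 dB SPL.
To meet 86 dB SPL overall, the treated CNC lathe may contribute at most 10^(86/10) − 6.310e+06 = 3.918e+08, i.e. 85.93 dB SPL.
Required insertion loss = 94 − 85.93 = 8.07 dB.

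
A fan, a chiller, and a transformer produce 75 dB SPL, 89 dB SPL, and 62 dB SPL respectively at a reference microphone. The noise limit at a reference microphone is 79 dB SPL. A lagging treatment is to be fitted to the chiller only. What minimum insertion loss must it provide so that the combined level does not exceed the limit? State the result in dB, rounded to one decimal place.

12.4 dB

The untreated sources together contribute 10^(75/10) + 10^(62/10) = 3.321e+07, i.e. 75.21 dB SPL.
To meet 79 dB SPL overall, the treated chiller may contribute at most 10^(79/10) − 3.321e+07 = 4.623e+07, i.e. 76.65 dB SPL.
So the chiller must be reduced from 89 to 76.65 dB SPL: IL = 12.35 dB.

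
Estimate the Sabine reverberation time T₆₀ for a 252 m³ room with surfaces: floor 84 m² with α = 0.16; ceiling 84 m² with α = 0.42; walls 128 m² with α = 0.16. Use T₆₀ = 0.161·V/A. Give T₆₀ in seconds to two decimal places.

0.59 s

Summing Sᵢαᵢ: 84·0.16 + 84·0.42 + 128·0.16 = 69.20 m².
T₆₀ = 0.161 × 252 / 69.20 = 0.586 s.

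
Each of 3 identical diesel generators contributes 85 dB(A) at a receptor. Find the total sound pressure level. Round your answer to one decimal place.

89.8 dB(A)

L_total = L₁ + 10·log₁₀ N for N identical incoherent sources.
L_total = 85 + 10·log₁₀(3) = 85 + 4.771 = 89.77 dB(A).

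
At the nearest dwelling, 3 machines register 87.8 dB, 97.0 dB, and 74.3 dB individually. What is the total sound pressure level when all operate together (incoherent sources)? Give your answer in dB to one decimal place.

For uncorrelated sources the intensities add, so convert each level to linear form, sum, and take 10·log₁₀ of the total.
Σ 10^(L/10) = 10^(87.8/10) + 10^(97.0/10) + 10^(74.3/10) = 5.641e+09.
L_total = 10·log₁₀(5.641e+09) = 97.51 dB.

97.5 dB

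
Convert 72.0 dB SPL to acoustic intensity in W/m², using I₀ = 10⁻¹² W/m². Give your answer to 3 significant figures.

1.58e-05 W/m²

I = I₀·10^(L/10) = 10⁻¹² × 10^(72.0/10) = 10^(-4.800).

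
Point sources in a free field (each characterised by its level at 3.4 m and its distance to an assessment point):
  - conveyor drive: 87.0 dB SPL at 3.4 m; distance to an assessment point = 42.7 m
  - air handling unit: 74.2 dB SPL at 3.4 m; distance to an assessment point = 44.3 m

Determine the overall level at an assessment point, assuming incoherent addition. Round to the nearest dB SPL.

65 dB SPL

Propagate each source to the receiver with L = L_ref − 20·log₁₀(r/r_ref), then add intensities.
conveyor drive: 87.0 − 20·log₁₀(42.7/3.4) = 87.0 − 21.98 = 65.02 dB SPL.
air handling unit: 74.2 − 20·log₁₀(44.3/3.4) = 74.2 − 22.30 = 51.90 dB SPL.
Σ 10^(L/10) = 3.333e+06 → L_total = 10·log₁₀(3.333e+06) = 65.23 dB SPL.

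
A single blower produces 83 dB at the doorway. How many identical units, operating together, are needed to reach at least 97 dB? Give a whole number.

Need L₁ + 10·log₁₀ N ≥ 97, i.e. log₁₀ N ≥ 1.40.
N ≥ 10^(14.0/10) = 25.119, so N = 26.

26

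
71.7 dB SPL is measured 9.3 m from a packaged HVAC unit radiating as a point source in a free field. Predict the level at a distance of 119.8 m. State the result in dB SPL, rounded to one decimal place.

49.5 dB SPL

Spherical spreading from a point source gives a 20·log₁₀(r₂/r₁) drop.
L₂ = 71.7 − 20·log₁₀(119.8/9.3) = 71.7 − 22.199 = 49.50 dB SPL.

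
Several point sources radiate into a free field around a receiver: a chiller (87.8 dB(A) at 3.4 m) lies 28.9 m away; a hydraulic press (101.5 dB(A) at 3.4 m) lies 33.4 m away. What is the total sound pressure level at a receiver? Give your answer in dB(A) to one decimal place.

81.9 dB(A)

First find each source's level at the receiver (point-source: −20·log₁₀(r/r_ref)), then combine on an intensity basis.
chiller: 87.8 − 20·log₁₀(28.9/3.4) = 87.8 − 18.59 = 69.21 dB(A).
hydraulic press: 101.5 − 20·log₁₀(33.4/3.4) = 101.5 − 19.85 = 81.65 dB(A).
Σ 10^(L/10) = 1.547e+08 → L_total = 10·log₁₀(1.547e+08) = 81.90 dB(A).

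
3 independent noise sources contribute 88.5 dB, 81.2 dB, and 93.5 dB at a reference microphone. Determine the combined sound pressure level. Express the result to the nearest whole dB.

Incoherent sources combine by intensity addition: L_total = 10·log₁₀(Σ 10^(L_i/10)).
Σ 10^(L/10) = 10^(88.5/10) + 10^(81.2/10) + 10^(93.5/10) = 3.078e+09.
L_total = 10·log₁₀(3.078e+09) = 94.88 dB.

95 dB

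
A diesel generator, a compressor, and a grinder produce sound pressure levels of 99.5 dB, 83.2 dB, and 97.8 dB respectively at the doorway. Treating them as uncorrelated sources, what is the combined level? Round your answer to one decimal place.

Incoherent sources combine by intensity addition: L_total = 10·log₁₀(Σ 10^(L_i/10)).
Σ 10^(L/10) = 10^(99.5/10) + 10^(83.2/10) + 10^(97.8/10) = 1.515e+10.
L_total = 10·log₁₀(1.515e+10) = 101.80 dB.

101.8 dB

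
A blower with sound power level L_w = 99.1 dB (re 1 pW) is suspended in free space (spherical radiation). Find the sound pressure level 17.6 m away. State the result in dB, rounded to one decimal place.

63.2 dB

L_p = L_w − 10·log₁₀(4π·r²) with r = 17.6 m.
4π·r² = 3893 m², 10·log₁₀ of that is 35.902 dB.
L_p = 99.1 − 35.902 = 63.20 dB.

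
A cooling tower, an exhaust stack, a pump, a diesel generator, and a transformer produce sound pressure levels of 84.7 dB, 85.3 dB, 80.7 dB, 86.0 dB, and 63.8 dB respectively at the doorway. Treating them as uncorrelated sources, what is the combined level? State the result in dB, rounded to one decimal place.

90.6 dB

Incoherent sources combine by intensity addition: L_total = 10·log₁₀(Σ 10^(L_i/10)).
Σ 10^(L/10) = 10^(84.7/10) + 10^(85.3/10) + 10^(80.7/10) + 10^(86.0/10) + 10^(63.8/10) = 1.152e+09.
L_total = 10·log₁₀(1.152e+09) = 90.61 dB.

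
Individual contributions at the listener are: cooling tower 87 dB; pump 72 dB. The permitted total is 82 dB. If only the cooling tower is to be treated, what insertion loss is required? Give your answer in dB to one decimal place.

5.5 dB

The untreated sources together contribute 10^(72/10) = 1.585e+07, i.e. 72.00 dB.
To meet 82 dB overall, the treated cooling tower may contribute at most 10^(82/10) − 1.585e+07 = 1.426e+08, i.e. 81.54 dB.
Required insertion loss = 87 − 81.54 = 5.46 dB.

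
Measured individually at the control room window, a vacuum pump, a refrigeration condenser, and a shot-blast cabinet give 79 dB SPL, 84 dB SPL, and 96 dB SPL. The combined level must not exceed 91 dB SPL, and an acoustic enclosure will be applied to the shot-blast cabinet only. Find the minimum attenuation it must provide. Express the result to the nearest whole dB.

6 dB

The untreated sources together contribute 10^(79/10) + 10^(84/10) = 3.306e+08, i.e. 85.19 dB SPL.
To meet 91 dB SPL overall, the treated shot-blast cabinet may contribute at most 10^(91/10) − 3.306e+08 = 9.283e+08, i.e. 89.68 dB SPL.
Required insertion loss = 96 − 89.68 = 6.32 dB.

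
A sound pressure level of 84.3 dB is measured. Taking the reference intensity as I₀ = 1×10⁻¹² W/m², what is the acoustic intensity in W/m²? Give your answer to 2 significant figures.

0.00027 W/m²

L = 10·log₁₀(I/I₀) ⇒ I = I₀·10^(L/10) = 10⁻¹² × 10^8.43.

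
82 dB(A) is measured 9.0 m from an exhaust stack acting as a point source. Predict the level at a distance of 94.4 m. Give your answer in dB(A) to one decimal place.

61.6 dB(A)

Spherical spreading from a point source gives a 20·log₁₀(r₂/r₁) drop.
L₂ = 82 − 20·log₁₀(94.4/9.0) = 82 − 20.415 = 61.59 dB(A).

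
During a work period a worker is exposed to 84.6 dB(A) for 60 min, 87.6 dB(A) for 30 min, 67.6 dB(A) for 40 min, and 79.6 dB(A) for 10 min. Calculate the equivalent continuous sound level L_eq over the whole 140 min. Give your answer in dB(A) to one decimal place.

The energy average is taken in the linear domain: L_eq = 10·log₁₀[(Σ tᵢ·10^(Lᵢ/10))/T], T = 140 min.
Σ tᵢ·10^(Lᵢ/10) = 60·10^(84.6/10) + 30·10^(87.6/10) + 40·10^(67.6/10) + 10·10^(79.6/10) = 3.571e+10.
L_eq = 10·log₁₀(3.571e+10/140) = 84.07 dB(A).

84.1 dB(A)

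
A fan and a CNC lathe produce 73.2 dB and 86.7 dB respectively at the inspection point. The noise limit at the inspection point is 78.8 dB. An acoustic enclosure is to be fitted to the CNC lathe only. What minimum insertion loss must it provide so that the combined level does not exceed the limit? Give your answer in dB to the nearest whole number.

Fixed contribution from the other source: Σ 10^(L/10) = 10^(73.2/10) = 2.089e+07 (73.20 dB).
The limit corresponds to 10^(78.8/10) = 7.586e+07; subtracting the fixed part leaves 5.496e+07 for the CNC lathe, i.e. 77.40 dB.
Required insertion loss = 86.7 − 77.40 = 9.30 dB.

9 dB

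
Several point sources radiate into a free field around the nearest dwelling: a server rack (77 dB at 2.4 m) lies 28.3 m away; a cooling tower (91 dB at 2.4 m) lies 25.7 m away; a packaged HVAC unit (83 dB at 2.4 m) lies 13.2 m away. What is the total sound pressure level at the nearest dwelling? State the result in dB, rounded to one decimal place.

Apply inverse-square spreading to bring every level to the receiver, then sum 10^(L/10).
server rack: 77 − 20·log₁₀(28.3/2.4) = 77 − 21.43 = 55.57 dB.
cooling tower: 91 − 20·log₁₀(25.7/2.4) = 91 − 20.59 = 70.41 dB.
packaged HVAC unit: 83 − 20·log₁₀(13.2/2.4) = 83 − 14.81 = 68.19 dB.
Σ 10^(L/10) = 1.794e+07 → L_total = 10·log₁₀(1.794e+07) = 72.54 dB.

72.5 dB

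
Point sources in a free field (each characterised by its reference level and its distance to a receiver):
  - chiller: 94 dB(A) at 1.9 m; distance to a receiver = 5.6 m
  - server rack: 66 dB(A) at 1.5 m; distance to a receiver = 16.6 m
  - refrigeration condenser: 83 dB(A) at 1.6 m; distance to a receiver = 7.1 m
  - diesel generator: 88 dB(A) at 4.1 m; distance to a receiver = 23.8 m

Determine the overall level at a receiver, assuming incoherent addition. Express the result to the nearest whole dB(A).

Propagate each source to the receiver with L = L_ref − 20·log₁₀(r/r_ref), then add intensities.
chiller: 94 − 20·log₁₀(5.6/1.9) = 94 − 9.39 = 84.61 dB(A).
server rack: 66 − 20·log₁₀(16.6/1.5) = 66 − 20.88 = 45.12 dB(A).
refrigeration condenser: 83 − 20·log₁₀(7.1/1.6) = 83 − 12.94 = 70.06 dB(A).
diesel generator: 88 − 20·log₁₀(23.8/4.1) = 88 − 15.28 = 72.72 dB(A).
Σ 10^(L/10) = 3.180e+08 → L_total = 10·log₁₀(3.180e+08) = 85.02 dB(A).

85 dB(A)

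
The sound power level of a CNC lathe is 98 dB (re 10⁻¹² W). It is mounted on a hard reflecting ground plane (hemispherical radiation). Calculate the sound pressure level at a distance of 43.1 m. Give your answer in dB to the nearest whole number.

57 dB

The power spreads over a hemisphere of area 2π·r², so L_p = L_w − 10·log₁₀(2π·r²).
2π·r² = 1.167e+04 m², 10·log₁₀ of that is 40.671 dB.
L_p = 98 − 40.671 = 57.33 dB.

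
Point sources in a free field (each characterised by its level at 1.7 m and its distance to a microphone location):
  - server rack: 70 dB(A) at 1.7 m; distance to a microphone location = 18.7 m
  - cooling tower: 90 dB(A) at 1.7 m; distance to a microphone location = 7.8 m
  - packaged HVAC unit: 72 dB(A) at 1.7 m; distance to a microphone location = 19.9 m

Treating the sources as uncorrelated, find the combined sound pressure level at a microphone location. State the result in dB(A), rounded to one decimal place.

Propagate each source to the receiver with L = L_ref − 20·log₁₀(r/r_ref), then add intensities.
server rack: 70 − 20·log₁₀(18.7/1.7) = 70 − 20.83 = 49.17 dB(A).
cooling tower: 90 − 20·log₁₀(7.8/1.7) = 90 − 13.23 = 76.77 dB(A).
packaged HVAC unit: 72 − 20·log₁₀(19.9/1.7) = 72 − 21.37 = 50.63 dB(A).
Σ 10^(L/10) = 4.770e+07 → L_total = 10·log₁₀(4.770e+07) = 76.79 dB(A).

76.8 dB(A)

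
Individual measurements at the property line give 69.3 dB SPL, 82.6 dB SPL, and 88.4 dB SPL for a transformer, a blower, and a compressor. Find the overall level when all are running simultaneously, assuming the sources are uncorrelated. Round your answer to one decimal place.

For uncorrelated sources the intensities add, so convert each level to linear form, sum, and take 10·log₁₀ of the total.
Σ 10^(L/10) = 10^(69.3/10) + 10^(82.6/10) + 10^(88.4/10) = 8.823e+08.
L_total = 10·log₁₀(8.823e+08) = 89.46 dB SPL.

89.5 dB SPL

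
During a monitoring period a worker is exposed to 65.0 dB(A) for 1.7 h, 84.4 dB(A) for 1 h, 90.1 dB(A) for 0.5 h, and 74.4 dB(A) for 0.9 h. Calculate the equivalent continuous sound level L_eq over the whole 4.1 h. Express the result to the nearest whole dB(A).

83 dB(A)

Weight each interval's intensity by its duration and average over T = 4.1 h:
Σ tᵢ·10^(Lᵢ/10) = 1.7·10^(65.0/10) + 1·10^(84.4/10) + 0.5·10^(90.1/10) + 0.9·10^(74.4/10) = 8.172e+08.
L_eq = 10·log₁₀(8.172e+08/4.1) = 83.00 dB(A).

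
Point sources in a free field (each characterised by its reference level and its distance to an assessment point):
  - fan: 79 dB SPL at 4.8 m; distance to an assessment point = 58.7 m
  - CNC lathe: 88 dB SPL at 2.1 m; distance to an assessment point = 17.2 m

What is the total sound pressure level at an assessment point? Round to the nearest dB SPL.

70 dB SPL

First find each source's level at the receiver (point-source: −20·log₁₀(r/r_ref)), then combine on an intensity basis.
fan: 79 − 20·log₁₀(58.7/4.8) = 79 − 21.75 = 57.25 dB SPL.
CNC lathe: 88 − 20·log₁₀(17.2/2.1) = 88 − 18.27 = 69.73 dB SPL.
Σ 10^(L/10) = 9.937e+06 → L_total = 10·log₁₀(9.937e+06) = 69.97 dB SPL.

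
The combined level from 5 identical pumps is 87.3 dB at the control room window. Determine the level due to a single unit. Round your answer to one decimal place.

80.3 dB

For N identical incoherent sources L_total = L₁ + 10·log₁₀ N, so L₁ = 87.3 − 10·log₁₀(5) = 87.3 − 6.990.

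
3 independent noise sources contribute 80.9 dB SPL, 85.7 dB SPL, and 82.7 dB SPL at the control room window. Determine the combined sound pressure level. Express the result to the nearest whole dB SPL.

88 dB SPL

Incoherent sources combine by intensity addition: L_total = 10·log₁₀(Σ 10^(L_i/10)).
Σ 10^(L/10) = 10^(80.9/10) + 10^(85.7/10) + 10^(82.7/10) = 6.808e+08.
L_total = 10·log₁₀(6.808e+08) = 88.33 dB SPL.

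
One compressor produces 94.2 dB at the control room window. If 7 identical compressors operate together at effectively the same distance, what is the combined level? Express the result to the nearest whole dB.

103 dB

N identical incoherent sources raise the level by 10·log₁₀ N.
L_total = 94.2 + 10·log₁₀(7) = 94.2 + 8.451 = 102.65 dB.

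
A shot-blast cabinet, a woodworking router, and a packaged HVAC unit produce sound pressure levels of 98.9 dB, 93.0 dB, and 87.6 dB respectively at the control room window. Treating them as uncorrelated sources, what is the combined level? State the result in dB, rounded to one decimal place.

Incoherent sources combine by intensity addition: L_total = 10·log₁₀(Σ 10^(L_i/10)).
Σ 10^(L/10) = 10^(98.9/10) + 10^(93.0/10) + 10^(87.6/10) = 1.033e+10.
L_total = 10·log₁₀(1.033e+10) = 100.14 dB.

100.1 dB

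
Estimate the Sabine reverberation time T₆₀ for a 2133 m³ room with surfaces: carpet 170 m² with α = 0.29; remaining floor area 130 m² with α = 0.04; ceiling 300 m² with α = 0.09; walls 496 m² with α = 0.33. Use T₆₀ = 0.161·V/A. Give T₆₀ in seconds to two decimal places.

Summing Sᵢαᵢ: 170·0.29 + 130·0.04 + 300·0.09 + 496·0.33 = 245.18 m².
T₆₀ = 0.161 × 2133 / 245.18 = 1.401 s.

1.40 s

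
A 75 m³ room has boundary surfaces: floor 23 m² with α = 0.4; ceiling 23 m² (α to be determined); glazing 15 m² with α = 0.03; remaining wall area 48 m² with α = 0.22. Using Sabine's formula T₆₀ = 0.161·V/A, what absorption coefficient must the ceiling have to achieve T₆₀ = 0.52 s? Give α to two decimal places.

From T₆₀ = 0.161·V/A, the target T₆₀ = 0.52 s needs A = 0.161·75/0.52 = 23.22 m².
Absorption from the other surfaces = 23·0.4 + 15·0.03 + 48·0.22 = 20.21 m², so the ceiling must supply 3.01 m² over 23 m².
α = 3.01/23 = 0.131.

0.13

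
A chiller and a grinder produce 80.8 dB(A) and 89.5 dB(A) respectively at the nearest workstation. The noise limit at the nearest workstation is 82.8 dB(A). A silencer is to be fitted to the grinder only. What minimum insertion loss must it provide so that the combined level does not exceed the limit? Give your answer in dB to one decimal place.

Everything except the grinder sums to 10^(80.8/10) = 1.202e+08 in linear terms, 80.80 dB(A).
To meet 82.8 dB(A) overall, the treated grinder may contribute at most 10^(82.8/10) − 1.202e+08 = 7.032e+07, i.e. 78.47 dB(A).
Required insertion loss = 89.5 − 78.47 = 11.03 dB.

11.0 dB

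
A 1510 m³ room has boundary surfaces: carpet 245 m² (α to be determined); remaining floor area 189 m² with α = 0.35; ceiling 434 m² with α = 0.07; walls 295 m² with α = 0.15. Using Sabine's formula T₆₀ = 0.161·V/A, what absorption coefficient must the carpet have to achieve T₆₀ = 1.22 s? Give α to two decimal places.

0.24

A = 0.161·V/T₆₀ = 0.161·1510/1.22 = 199.27 m² sabins.
Absorption from the other surfaces = 189·0.35 + 434·0.07 + 295·0.15 = 140.78 m², so the carpet must supply 58.49 m² over 245 m².
α = 58.49/245 = 0.239.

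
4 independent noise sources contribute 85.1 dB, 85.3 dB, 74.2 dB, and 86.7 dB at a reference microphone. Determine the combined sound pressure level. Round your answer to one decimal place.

For uncorrelated sources the intensities add, so convert each level to linear form, sum, and take 10·log₁₀ of the total.
Σ 10^(L/10) = 10^(85.1/10) + 10^(85.3/10) + 10^(74.2/10) + 10^(86.7/10) = 1.156e+09.
L_total = 10·log₁₀(1.156e+09) = 90.63 dB.

90.6 dB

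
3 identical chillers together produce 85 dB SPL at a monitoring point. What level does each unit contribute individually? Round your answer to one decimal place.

Dividing the total intensity by 3 lowers the level by 10·log₁₀ 3 = 4.771 dB: L₁ = 85 − 4.771.

80.2 dB SPL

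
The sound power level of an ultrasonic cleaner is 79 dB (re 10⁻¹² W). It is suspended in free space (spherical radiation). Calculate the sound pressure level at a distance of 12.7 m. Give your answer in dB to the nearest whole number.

46 dB

Free-field spherical radiation: L_p = L_w − 10·log₁₀(4π·r²), r = 12.7 m.
4π·r² = 2027 m², 10·log₁₀ of that is 33.068 dB.
L_p = 79 − 33.068 = 45.93 dB.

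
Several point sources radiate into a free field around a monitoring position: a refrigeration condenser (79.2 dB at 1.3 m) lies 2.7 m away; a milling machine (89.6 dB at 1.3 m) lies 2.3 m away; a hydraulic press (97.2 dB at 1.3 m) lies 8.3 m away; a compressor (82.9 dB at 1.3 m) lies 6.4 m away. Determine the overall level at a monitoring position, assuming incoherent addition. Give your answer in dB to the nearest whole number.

87 dB

Propagate each source to the receiver with L = L_ref − 20·log₁₀(r/r_ref), then add intensities.
refrigeration condenser: 79.2 − 20·log₁₀(2.7/1.3) = 79.2 − 6.35 = 72.85 dB.
milling machine: 89.6 − 20·log₁₀(2.3/1.3) = 89.6 − 4.96 = 84.64 dB.
hydraulic press: 97.2 − 20·log₁₀(8.3/1.3) = 97.2 − 16.10 = 81.10 dB.
compressor: 82.9 − 20·log₁₀(6.4/1.3) = 82.9 − 13.84 = 69.06 dB.
Σ 10^(L/10) = 4.474e+08 → L_total = 10·log₁₀(4.474e+08) = 86.51 dB.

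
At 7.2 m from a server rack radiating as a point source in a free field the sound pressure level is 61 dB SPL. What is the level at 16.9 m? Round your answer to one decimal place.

For a point source, L₂ = L₁ − 20·log₁₀(r₂/r₁).
L₂ = 61 − 20·log₁₀(16.9/7.2) = 61 − 7.411 = 53.59 dB SPL.

53.6 dB SPL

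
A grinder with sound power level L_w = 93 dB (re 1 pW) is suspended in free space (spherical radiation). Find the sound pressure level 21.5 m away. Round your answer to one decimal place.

The power spreads over a sphere of area 4π·r², so L_p = L_w − 10·log₁₀(4π·r²).
4π·r² = 5809 m², 10·log₁₀ of that is 37.641 dB.
L_p = 93 − 37.641 = 55.36 dB.

55.4 dB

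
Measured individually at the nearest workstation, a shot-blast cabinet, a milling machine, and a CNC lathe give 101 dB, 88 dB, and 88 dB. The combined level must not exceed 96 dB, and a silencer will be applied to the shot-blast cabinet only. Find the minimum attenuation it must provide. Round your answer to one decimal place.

6.7 dB

Fixed contribution from the other sources: Σ 10^(L/10) = 10^(88/10) + 10^(88/10) = 1.262e+09 (91.01 dB).
The limit corresponds to 10^(96/10) = 3.981e+09; subtracting the fixed part leaves 2.719e+09 for the shot-blast cabinet, i.e. 94.34 dB.
So the shot-blast cabinet must be reduced from 101 to 94.34 dB: IL = 6.66 dB.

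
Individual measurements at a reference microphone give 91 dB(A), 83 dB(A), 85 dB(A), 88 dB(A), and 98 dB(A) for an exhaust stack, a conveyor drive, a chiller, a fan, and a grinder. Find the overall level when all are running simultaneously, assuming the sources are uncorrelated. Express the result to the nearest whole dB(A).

For uncorrelated sources the intensities add, so convert each level to linear form, sum, and take 10·log₁₀ of the total.
Σ 10^(L/10) = 10^(91/10) + 10^(83/10) + 10^(85/10) + 10^(88/10) + 10^(98/10) = 8.715e+09.
L_total = 10·log₁₀(8.715e+09) = 99.40 dB(A).

99 dB(A)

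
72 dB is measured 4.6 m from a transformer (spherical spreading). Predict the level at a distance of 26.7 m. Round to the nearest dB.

For a point source, L₂ = L₁ − 20·log₁₀(r₂/r₁).
L₂ = 72 − 20·log₁₀(26.7/4.6) = 72 − 15.275 = 56.72 dB.

57 dB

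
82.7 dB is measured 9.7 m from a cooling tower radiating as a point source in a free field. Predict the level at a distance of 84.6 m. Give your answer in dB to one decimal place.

63.9 dB

Spherical spreading from a point source gives a 20·log₁₀(r₂/r₁) drop.
L₂ = 82.7 − 20·log₁₀(84.6/9.7) = 82.7 − 18.812 = 63.89 dB.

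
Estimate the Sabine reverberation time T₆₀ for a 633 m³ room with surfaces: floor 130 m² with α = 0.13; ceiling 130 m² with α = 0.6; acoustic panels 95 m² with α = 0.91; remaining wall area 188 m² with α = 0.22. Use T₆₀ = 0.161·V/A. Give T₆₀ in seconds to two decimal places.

A = Σ Sᵢαᵢ = 130·0.13 + 130·0.6 + 95·0.91 + 188·0.22 = 222.71 m².
T₆₀ = 0.161 × 633 / 222.71 = 0.458 s.

0.46 s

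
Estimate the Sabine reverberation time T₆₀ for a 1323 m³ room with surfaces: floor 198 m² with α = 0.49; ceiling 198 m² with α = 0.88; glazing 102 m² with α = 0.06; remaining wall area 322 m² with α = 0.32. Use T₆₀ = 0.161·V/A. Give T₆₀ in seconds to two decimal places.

A = Σ Sᵢαᵢ = 198·0.49 + 198·0.88 + 102·0.06 + 322·0.32 = 380.42 m².
T₆₀ = 0.161·V/A = 0.161·1323/380.42 = 0.560 s.

0.56 s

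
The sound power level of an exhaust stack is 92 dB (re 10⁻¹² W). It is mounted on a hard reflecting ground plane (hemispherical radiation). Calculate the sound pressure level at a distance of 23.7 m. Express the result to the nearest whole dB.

57 dB

L_p = L_w − 10·log₁₀(2π·r²) with r = 23.7 m.
2π·r² = 3529 m², 10·log₁₀ of that is 35.477 dB.
L_p = 92 − 35.477 = 56.52 dB.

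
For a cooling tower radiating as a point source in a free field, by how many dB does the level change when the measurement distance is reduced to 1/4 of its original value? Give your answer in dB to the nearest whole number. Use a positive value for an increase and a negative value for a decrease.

A point source loses 6 dB per doubling of distance; generally ΔL = −20·log₁₀(r₂/r₁).
ΔL = −20·log₁₀(0.25) = +12.04 dB.

+12 dB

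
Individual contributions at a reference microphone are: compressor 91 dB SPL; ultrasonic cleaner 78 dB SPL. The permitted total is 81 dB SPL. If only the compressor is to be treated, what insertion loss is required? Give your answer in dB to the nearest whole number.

Everything except the compressor sums to 10^(78/10) = 6.310e+07 in linear terms, 78.00 dB SPL.
To meet 81 dB SPL overall, the treated compressor may contribute at most 10^(81/10) − 6.310e+07 = 6.280e+07, i.e. 77.98 dB SPL.
Required insertion loss = 91 − 77.98 = 13.02 dB.

13 dB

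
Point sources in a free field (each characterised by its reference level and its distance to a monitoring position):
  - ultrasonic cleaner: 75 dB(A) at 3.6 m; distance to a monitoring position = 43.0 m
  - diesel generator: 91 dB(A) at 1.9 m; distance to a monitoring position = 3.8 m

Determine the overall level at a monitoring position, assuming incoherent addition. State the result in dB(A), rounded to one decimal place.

Apply inverse-square spreading to bring every level to the receiver, then sum 10^(L/10).
ultrasonic cleaner: 75 − 20·log₁₀(43.0/3.6) = 75 − 21.54 = 53.46 dB(A).
diesel generator: 91 − 20·log₁₀(3.8/1.9) = 91 − 6.02 = 84.98 dB(A).
Σ 10^(L/10) = 3.150e+08 → L_total = 10·log₁₀(3.150e+08) = 84.98 dB(A).

85.0 dB(A)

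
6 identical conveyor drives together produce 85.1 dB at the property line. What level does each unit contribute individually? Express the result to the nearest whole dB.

Dividing the total intensity by 6 lowers the level by 10·log₁₀ 6 = 7.782 dB: L₁ = 85.1 − 7.782.

77 dB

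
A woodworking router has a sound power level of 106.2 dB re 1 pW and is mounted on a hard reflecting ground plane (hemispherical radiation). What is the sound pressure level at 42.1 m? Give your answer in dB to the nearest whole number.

66 dB

Free-field hemispherical radiation: L_p = L_w − 10·log₁₀(2π·r²), r = 42.1 m.
2π·r² = 1.114e+04 m², 10·log₁₀ of that is 40.467 dB.
L_p = 106.2 − 40.467 = 65.73 dB.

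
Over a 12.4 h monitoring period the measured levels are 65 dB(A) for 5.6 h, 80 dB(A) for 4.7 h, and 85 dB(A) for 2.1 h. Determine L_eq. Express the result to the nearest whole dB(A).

L_eq = 10·log₁₀[(1/T)·Σ tᵢ·10^(Lᵢ/10)] with T = 12.4 h.
Σ tᵢ·10^(Lᵢ/10) = 5.6·10^(65/10) + 4.7·10^(80/10) + 2.1·10^(85/10) = 1.152e+09.
L_eq = 10·log₁₀(1.152e+09/12.4) = 79.68 dB(A).

80 dB(A)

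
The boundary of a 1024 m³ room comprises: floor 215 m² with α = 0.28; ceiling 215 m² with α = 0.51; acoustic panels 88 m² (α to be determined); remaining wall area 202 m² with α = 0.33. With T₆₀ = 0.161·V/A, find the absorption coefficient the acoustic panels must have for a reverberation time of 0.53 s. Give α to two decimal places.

0.85

A = 0.161·V/T₆₀ = 0.161·1024/0.53 = 311.06 m² sabins.
Absorption from the other surfaces = 215·0.28 + 215·0.51 + 202·0.33 = 236.51 m², so the acoustic panels must supply 74.55 m² over 88 m².
α = 74.55/88 = 0.847.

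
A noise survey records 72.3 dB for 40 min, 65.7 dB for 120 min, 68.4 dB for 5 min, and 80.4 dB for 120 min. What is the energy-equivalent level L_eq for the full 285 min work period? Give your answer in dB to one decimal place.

The energy average is taken in the linear domain: L_eq = 10·log₁₀[(Σ tᵢ·10^(Lᵢ/10))/T], T = 285 min.
Σ tᵢ·10^(Lᵢ/10) = 40·10^(72.3/10) + 120·10^(65.7/10) + 5·10^(68.4/10) + 120·10^(80.4/10) = 1.432e+10.
L_eq = 10·log₁₀(1.432e+10/285) = 77.01 dB.

77.0 dB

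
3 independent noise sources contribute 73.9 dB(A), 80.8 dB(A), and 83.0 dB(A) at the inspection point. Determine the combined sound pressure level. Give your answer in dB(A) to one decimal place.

Incoherent sources combine by intensity addition: L_total = 10·log₁₀(Σ 10^(L_i/10)).
Σ 10^(L/10) = 10^(73.9/10) + 10^(80.8/10) + 10^(83.0/10) = 3.443e+08.
L_total = 10·log₁₀(3.443e+08) = 85.37 dB(A).

85.4 dB(A)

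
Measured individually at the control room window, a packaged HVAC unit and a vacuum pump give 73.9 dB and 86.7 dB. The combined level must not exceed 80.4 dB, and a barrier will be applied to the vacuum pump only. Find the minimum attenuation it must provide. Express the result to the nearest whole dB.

Fixed contribution from the other source: Σ 10^(L/10) = 10^(73.9/10) = 2.455e+07 (73.90 dB).
To meet 80.4 dB overall, the treated vacuum pump may contribute at most 10^(80.4/10) − 2.455e+07 = 8.510e+07, i.e. 79.30 dB.
Required insertion loss = 86.7 − 79.30 = 7.40 dB.

7 dB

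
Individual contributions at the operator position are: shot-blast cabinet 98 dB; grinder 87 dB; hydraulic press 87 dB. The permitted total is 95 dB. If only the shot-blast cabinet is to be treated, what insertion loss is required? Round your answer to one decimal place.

4.7 dB

The untreated sources together contribute 10^(87/10) + 10^(87/10) = 1.002e+09, i.e. 90.01 dB.
The limit corresponds to 10^(95/10) = 3.162e+09; subtracting the fixed part leaves 2.160e+09 for the shot-blast cabinet, i.e. 93.34 dB.
So the shot-blast cabinet must be reduced from 98 to 93.34 dB: IL = 4.66 dB.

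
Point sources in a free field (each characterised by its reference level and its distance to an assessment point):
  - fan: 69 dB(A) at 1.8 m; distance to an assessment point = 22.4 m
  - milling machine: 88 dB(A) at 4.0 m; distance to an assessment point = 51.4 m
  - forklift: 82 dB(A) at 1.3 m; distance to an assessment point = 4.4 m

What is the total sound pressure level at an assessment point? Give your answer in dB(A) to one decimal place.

72.5 dB(A)

Propagate each source to the receiver with L = L_ref − 20·log₁₀(r/r_ref), then add intensities.
fan: 69 − 20·log₁₀(22.4/1.8) = 69 − 21.90 = 47.10 dB(A).
milling machine: 88 − 20·log₁₀(51.4/4.0) = 88 − 22.18 = 65.82 dB(A).
forklift: 82 − 20·log₁₀(4.4/1.3) = 82 − 10.59 = 71.41 dB(A).
Σ 10^(L/10) = 1.771e+07 → L_total = 10·log₁₀(1.771e+07) = 72.48 dB(A).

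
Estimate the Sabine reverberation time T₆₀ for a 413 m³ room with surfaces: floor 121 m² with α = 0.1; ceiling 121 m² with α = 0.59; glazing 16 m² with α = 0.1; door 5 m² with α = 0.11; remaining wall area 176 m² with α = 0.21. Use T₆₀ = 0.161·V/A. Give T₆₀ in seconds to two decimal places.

A = Σ Sᵢαᵢ = 121·0.1 + 121·0.59 + 16·0.1 + 5·0.11 + 176·0.21 = 122.60 m².
T₆₀ = 0.161 × 413 / 122.60 = 0.542 s.

0.54 s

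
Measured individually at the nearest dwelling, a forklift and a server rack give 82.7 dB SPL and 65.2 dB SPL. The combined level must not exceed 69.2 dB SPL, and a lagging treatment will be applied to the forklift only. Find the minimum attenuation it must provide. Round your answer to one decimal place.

Everything except the forklift sums to 10^(65.2/10) = 3.311e+06 in linear terms, 65.20 dB SPL.
The limit corresponds to 10^(69.2/10) = 8.318e+06; subtracting the fixed part leaves 5.006e+06 for the forklift, i.e. 67.00 dB SPL.
Required insertion loss = 82.7 − 67.00 = 15.70 dB.

15.7 dB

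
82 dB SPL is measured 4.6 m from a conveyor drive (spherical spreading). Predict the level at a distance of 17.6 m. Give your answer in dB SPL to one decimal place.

70.3 dB SPL

For a point source, L₂ = L₁ − 20·log₁₀(r₂/r₁).
L₂ = 82 − 20·log₁₀(17.6/4.6) = 82 − 11.655 = 70.34 dB SPL.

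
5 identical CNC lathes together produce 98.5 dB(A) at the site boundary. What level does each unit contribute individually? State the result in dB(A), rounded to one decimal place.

91.5 dB(A)

5 equal contributions raise the level by 10·log₁₀ 5 = 6.990 dB, so each unit alone gives 98.5 − 6.990.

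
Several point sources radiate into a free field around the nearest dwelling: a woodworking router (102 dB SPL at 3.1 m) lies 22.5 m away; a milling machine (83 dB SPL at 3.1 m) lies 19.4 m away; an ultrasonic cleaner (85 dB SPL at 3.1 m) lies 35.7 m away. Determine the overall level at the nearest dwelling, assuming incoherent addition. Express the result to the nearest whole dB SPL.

85 dB SPL

First find each source's level at the receiver (point-source: −20·log₁₀(r/r_ref)), then combine on an intensity basis.
woodworking router: 102 − 20·log₁₀(22.5/3.1) = 102 − 17.22 = 84.78 dB SPL.
milling machine: 83 − 20·log₁₀(19.4/3.1) = 83 − 15.93 = 67.07 dB SPL.
ultrasonic cleaner: 85 − 20·log₁₀(35.7/3.1) = 85 − 21.23 = 63.77 dB SPL.
Σ 10^(L/10) = 3.083e+08 → L_total = 10·log₁₀(3.083e+08) = 84.89 dB SPL.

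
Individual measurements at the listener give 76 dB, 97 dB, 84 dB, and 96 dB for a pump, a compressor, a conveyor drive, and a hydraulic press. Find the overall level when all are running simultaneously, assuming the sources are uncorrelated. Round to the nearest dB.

Incoherent sources combine by intensity addition: L_total = 10·log₁₀(Σ 10^(L_i/10)).
Σ 10^(L/10) = 10^(76/10) + 10^(97/10) + 10^(84/10) + 10^(96/10) = 9.284e+09.
L_total = 10·log₁₀(9.284e+09) = 99.68 dB.

100 dB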